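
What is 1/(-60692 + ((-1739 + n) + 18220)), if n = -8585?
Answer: -1/52796 ≈ -1.8941e-5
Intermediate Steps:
1/(-60692 + ((-1739 + n) + 18220)) = 1/(-60692 + ((-1739 - 8585) + 18220)) = 1/(-60692 + (-10324 + 18220)) = 1/(-60692 + 7896) = 1/(-52796) = -1/52796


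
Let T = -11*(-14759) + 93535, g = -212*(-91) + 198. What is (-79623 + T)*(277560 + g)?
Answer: 52358330050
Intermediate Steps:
g = 19490 (g = 19292 + 198 = 19490)
T = 255884 (T = 162349 + 93535 = 255884)
(-79623 + T)*(277560 + g) = (-79623 + 255884)*(277560 + 19490) = 176261*297050 = 52358330050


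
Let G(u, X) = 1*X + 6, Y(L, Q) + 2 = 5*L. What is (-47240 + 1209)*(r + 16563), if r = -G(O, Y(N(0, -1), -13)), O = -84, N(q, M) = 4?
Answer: -761306709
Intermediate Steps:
Y(L, Q) = -2 + 5*L
G(u, X) = 6 + X (G(u, X) = X + 6 = 6 + X)
r = -24 (r = -(6 + (-2 + 5*4)) = -(6 + (-2 + 20)) = -(6 + 18) = -1*24 = -24)
(-47240 + 1209)*(r + 16563) = (-47240 + 1209)*(-24 + 16563) = -46031*16539 = -761306709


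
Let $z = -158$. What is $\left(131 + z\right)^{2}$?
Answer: $729$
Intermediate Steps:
$\left(131 + z\right)^{2} = \left(131 - 158\right)^{2} = \left(-27\right)^{2} = 729$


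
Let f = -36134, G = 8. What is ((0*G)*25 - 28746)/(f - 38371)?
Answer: 9582/24835 ≈ 0.38583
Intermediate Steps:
((0*G)*25 - 28746)/(f - 38371) = ((0*8)*25 - 28746)/(-36134 - 38371) = (0*25 - 28746)/(-74505) = (0 - 28746)*(-1/74505) = -28746*(-1/74505) = 9582/24835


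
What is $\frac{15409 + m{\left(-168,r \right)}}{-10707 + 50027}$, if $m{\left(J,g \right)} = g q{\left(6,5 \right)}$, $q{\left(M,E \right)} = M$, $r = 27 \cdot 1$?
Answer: $\frac{15571}{39320} \approx 0.39601$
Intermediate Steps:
$r = 27$
$m{\left(J,g \right)} = 6 g$ ($m{\left(J,g \right)} = g 6 = 6 g$)
$\frac{15409 + m{\left(-168,r \right)}}{-10707 + 50027} = \frac{15409 + 6 \cdot 27}{-10707 + 50027} = \frac{15409 + 162}{39320} = 15571 \cdot \frac{1}{39320} = \frac{15571}{39320}$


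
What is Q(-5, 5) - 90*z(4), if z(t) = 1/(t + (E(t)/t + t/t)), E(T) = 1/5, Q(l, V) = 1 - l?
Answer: -1194/101 ≈ -11.822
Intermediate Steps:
E(T) = ⅕
z(t) = 1/(1 + t + 1/(5*t)) (z(t) = 1/(t + (1/(5*t) + t/t)) = 1/(t + (1/(5*t) + 1)) = 1/(t + (1 + 1/(5*t))) = 1/(1 + t + 1/(5*t)))
Q(-5, 5) - 90*z(4) = (1 - 1*(-5)) - 450*4/(1 + 5*4 + 5*4²) = (1 + 5) - 450*4/(1 + 20 + 5*16) = 6 - 450*4/(1 + 20 + 80) = 6 - 450*4/101 = 6 - 90*20/101 = 6 - 1800/101 = -1194/101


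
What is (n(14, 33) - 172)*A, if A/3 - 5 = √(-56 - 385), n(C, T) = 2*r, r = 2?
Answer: -2520 - 10584*I ≈ -2520.0 - 10584.0*I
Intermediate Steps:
n(C, T) = 4 (n(C, T) = 2*2 = 4)
A = 15 + 63*I (A = 15 + 3*√(-56 - 385) = 15 + 3*√(-441) = 15 + 3*(21*I) = 15 + 63*I ≈ 15.0 + 63.0*I)
(n(14, 33) - 172)*A = (4 - 172)*(15 + 63*I) = -168*(15 + 63*I) = -2520 - 10584*I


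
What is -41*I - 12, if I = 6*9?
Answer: -2226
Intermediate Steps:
I = 54
-41*I - 12 = -41*54 - 12 = -2214 - 12 = -2226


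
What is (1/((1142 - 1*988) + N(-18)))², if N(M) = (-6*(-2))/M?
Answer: 9/211600 ≈ 4.2533e-5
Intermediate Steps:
N(M) = 12/M
(1/((1142 - 1*988) + N(-18)))² = (1/((1142 - 1*988) + 12/(-18)))² = (1/((1142 - 988) + 12*(-1/18)))² = (1/(154 - ⅔))² = (1/(460/3))² = (3/460)² = 9/211600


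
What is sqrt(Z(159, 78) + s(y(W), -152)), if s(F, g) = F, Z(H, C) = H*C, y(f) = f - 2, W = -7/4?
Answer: sqrt(49593)/2 ≈ 111.35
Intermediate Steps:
W = -7/4 (W = -7*1/4 = -7/4 ≈ -1.7500)
y(f) = -2 + f
Z(H, C) = C*H
sqrt(Z(159, 78) + s(y(W), -152)) = sqrt(78*159 + (-2 - 7/4)) = sqrt(12402 - 15/4) = sqrt(49593/4) = sqrt(49593)/2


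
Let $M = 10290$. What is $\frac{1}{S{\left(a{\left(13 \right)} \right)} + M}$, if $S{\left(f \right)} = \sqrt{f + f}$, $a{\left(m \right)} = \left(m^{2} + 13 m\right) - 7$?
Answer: $\frac{5145}{52941719} - \frac{\sqrt{662}}{105883438} \approx 9.6939 \cdot 10^{-5}$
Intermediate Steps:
$a{\left(m \right)} = -7 + m^{2} + 13 m$
$S{\left(f \right)} = \sqrt{2} \sqrt{f}$ ($S{\left(f \right)} = \sqrt{2 f} = \sqrt{2} \sqrt{f}$)
$\frac{1}{S{\left(a{\left(13 \right)} \right)} + M} = \frac{1}{\sqrt{2} \sqrt{-7 + 13^{2} + 13 \cdot 13} + 10290} = \frac{1}{\sqrt{2} \sqrt{-7 + 169 + 169} + 10290} = \frac{1}{\sqrt{2} \sqrt{331} + 10290} = \frac{1}{\sqrt{662} + 10290} = \frac{1}{10290 + \sqrt{662}}$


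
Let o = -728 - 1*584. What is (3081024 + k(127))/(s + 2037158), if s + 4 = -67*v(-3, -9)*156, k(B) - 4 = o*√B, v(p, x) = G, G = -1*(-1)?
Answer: 1540514/1013351 - 656*√127/1013351 ≈ 1.5129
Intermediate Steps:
G = 1
o = -1312 (o = -728 - 584 = -1312)
v(p, x) = 1
k(B) = 4 - 1312*√B
s = -10456 (s = -4 - 67*1*156 = -4 - 67*156 = -4 - 10452 = -10456)
(3081024 + k(127))/(s + 2037158) = (3081024 + (4 - 1312*√127))/(-10456 + 2037158) = (3081028 - 1312*√127)/2026702 = (3081028 - 1312*√127)*(1/2026702) = 1540514/1013351 - 656*√127/1013351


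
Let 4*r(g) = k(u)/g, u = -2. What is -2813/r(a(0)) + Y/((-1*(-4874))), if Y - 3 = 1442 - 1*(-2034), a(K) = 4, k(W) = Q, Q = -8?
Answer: 27424603/4874 ≈ 5626.7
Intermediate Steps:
k(W) = -8
Y = 3479 (Y = 3 + (1442 - 1*(-2034)) = 3 + (1442 + 2034) = 3 + 3476 = 3479)
r(g) = -2/g (r(g) = (-8/g)/4 = -2/g)
-2813/r(a(0)) + Y/((-1*(-4874))) = -2813/((-2/4)) + 3479/((-1*(-4874))) = -2813/((-2*1/4)) + 3479/4874 = -2813/(-1/2) + 3479*(1/4874) = -2813*(-2) + 3479/4874 = 5626 + 3479/4874 = 27424603/4874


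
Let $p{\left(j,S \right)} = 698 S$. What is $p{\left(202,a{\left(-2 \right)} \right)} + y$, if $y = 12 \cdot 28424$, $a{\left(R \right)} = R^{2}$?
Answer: $343880$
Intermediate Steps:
$y = 341088$
$p{\left(202,a{\left(-2 \right)} \right)} + y = 698 \left(-2\right)^{2} + 341088 = 698 \cdot 4 + 341088 = 2792 + 341088 = 343880$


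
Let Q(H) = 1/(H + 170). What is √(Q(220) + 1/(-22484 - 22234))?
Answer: √5368619490/1453335 ≈ 0.050416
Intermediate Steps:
Q(H) = 1/(170 + H)
√(Q(220) + 1/(-22484 - 22234)) = √(1/(170 + 220) + 1/(-22484 - 22234)) = √(1/390 + 1/(-44718)) = √(1/390 - 1/44718) = √(3694/1453335) = √5368619490/1453335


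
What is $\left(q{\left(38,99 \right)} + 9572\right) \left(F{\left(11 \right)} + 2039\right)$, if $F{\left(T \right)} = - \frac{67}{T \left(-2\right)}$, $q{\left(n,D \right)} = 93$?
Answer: $\frac{434200125}{22} \approx 1.9736 \cdot 10^{7}$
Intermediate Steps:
$F{\left(T \right)} = \frac{67}{2 T}$ ($F{\left(T \right)} = - \frac{67}{\left(-2\right) T} = - 67 \left(- \frac{1}{2 T}\right) = \frac{67}{2 T}$)
$\left(q{\left(38,99 \right)} + 9572\right) \left(F{\left(11 \right)} + 2039\right) = \left(93 + 9572\right) \left(\frac{67}{2 \cdot 11} + 2039\right) = 9665 \left(\frac{67}{2} \cdot \frac{1}{11} + 2039\right) = 9665 \left(\frac{67}{22} + 2039\right) = 9665 \cdot \frac{44925}{22} = \frac{434200125}{22}$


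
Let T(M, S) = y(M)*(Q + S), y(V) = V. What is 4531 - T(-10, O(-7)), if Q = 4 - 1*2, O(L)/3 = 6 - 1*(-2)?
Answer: 4791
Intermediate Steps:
O(L) = 24 (O(L) = 3*(6 - 1*(-2)) = 3*(6 + 2) = 3*8 = 24)
Q = 2 (Q = 4 - 2 = 2)
T(M, S) = M*(2 + S)
4531 - T(-10, O(-7)) = 4531 - (-10)*(2 + 24) = 4531 - (-10)*26 = 4531 - 1*(-260) = 4531 + 260 = 4791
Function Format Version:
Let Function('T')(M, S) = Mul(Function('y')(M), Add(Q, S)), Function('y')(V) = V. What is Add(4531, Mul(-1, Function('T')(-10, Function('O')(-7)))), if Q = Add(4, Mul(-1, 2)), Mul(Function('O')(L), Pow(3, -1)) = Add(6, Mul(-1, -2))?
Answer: 4791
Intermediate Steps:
Function('O')(L) = 24 (Function('O')(L) = Mul(3, Add(6, Mul(-1, -2))) = Mul(3, Add(6, 2)) = Mul(3, 8) = 24)
Q = 2 (Q = Add(4, -2) = 2)
Function('T')(M, S) = Mul(M, Add(2, S))
Add(4531, Mul(-1, Function('T')(-10, Function('O')(-7)))) = Add(4531, Mul(-1, Mul(-10, Add(2, 24)))) = Add(4531, Mul(-1, Mul(-10, 26))) = Add(4531, Mul(-1, -260)) = Add(4531, 260) = 4791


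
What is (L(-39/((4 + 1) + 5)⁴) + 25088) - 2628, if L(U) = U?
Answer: 224599961/10000 ≈ 22460.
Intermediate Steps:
(L(-39/((4 + 1) + 5)⁴) + 25088) - 2628 = (-39/((4 + 1) + 5)⁴ + 25088) - 2628 = (-39/(5 + 5)⁴ + 25088) - 2628 = (-39/(10⁴) + 25088) - 2628 = (-39/10000 + 25088) - 2628 = 250879961/10000 - 2628 = 224599961/10000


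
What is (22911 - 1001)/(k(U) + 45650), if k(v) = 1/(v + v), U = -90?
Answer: 563400/1173857 ≈ 0.47996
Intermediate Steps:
k(v) = 1/(2*v)
(22911 - 1001)/(k(U) + 45650) = (22911 - 1001)/((½)/(-90) + 45650) = 21910/((½)*(-1/90) + 45650) = 21910/(-1/180 + 45650) = 21910/(8216999/180) = 21910*(180/8216999) = 563400/1173857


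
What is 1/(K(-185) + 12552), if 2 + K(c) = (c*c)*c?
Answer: -1/6319075 ≈ -1.5825e-7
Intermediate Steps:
K(c) = -2 + c³ (K(c) = -2 + (c*c)*c = -2 + c²*c = -2 + c³)
1/(K(-185) + 12552) = 1/((-2 + (-185)³) + 12552) = 1/((-2 - 6331625) + 12552) = 1/(-6331627 + 12552) = 1/(-6319075) = -1/6319075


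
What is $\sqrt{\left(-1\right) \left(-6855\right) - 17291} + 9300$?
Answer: $9300 + 2 i \sqrt{2609} \approx 9300.0 + 102.16 i$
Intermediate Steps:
$\sqrt{\left(-1\right) \left(-6855\right) - 17291} + 9300 = \sqrt{6855 - 17291} + 9300 = \sqrt{-10436} + 9300 = 2 i \sqrt{2609} + 9300 = 9300 + 2 i \sqrt{2609}$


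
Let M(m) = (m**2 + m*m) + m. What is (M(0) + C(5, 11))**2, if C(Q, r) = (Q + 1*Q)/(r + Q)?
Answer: 25/64 ≈ 0.39063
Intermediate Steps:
C(Q, r) = 2*Q/(Q + r) (C(Q, r) = (Q + Q)/(Q + r) = (2*Q)/(Q + r) = 2*Q/(Q + r))
M(m) = m + 2*m**2 (M(m) = (m**2 + m**2) + m = 2*m**2 + m = m + 2*m**2)
(M(0) + C(5, 11))**2 = (0*(1 + 2*0) + 2*5/(5 + 11))**2 = (0*(1 + 0) + 2*5/16)**2 = (0*1 + 2*5*(1/16))**2 = (0 + 5/8)**2 = (5/8)**2 = 25/64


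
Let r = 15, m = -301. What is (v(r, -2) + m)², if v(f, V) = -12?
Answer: 97969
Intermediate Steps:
(v(r, -2) + m)² = (-12 - 301)² = (-313)² = 97969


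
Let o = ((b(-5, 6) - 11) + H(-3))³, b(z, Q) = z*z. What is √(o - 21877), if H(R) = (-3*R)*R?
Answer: I*√24074 ≈ 155.16*I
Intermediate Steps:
b(z, Q) = z²
H(R) = -3*R²
o = -2197 (o = (((-5)² - 11) - 3*(-3)²)³ = ((25 - 11) - 3*9)³ = (14 - 27)³ = (-13)³ = -2197)
√(o - 21877) = √(-2197 - 21877) = √(-24074) = I*√24074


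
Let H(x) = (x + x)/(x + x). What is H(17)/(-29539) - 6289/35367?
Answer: -185806138/1044705813 ≈ -0.17786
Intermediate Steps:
H(x) = 1 (H(x) = (2*x)/((2*x)) = (2*x)*(1/(2*x)) = 1)
H(17)/(-29539) - 6289/35367 = 1/(-29539) - 6289/35367 = 1*(-1/29539) - 6289*1/35367 = -1/29539 - 6289/35367 = -185806138/1044705813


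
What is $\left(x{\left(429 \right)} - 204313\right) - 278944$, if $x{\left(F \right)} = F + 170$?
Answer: $-482658$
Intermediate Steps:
$x{\left(F \right)} = 170 + F$
$\left(x{\left(429 \right)} - 204313\right) - 278944 = \left(\left(170 + 429\right) - 204313\right) - 278944 = \left(599 - 204313\right) - 278944 = -203714 - 278944 = -482658$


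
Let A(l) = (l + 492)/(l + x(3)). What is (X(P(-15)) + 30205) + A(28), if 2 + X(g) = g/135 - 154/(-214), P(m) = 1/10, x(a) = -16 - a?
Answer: 4371273407/144450 ≈ 30262.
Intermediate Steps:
P(m) = ⅒
A(l) = (492 + l)/(-19 + l) (A(l) = (l + 492)/(l + (-16 - 1*3)) = (492 + l)/(l + (-16 - 3)) = (492 + l)/(l - 19) = (492 + l)/(-19 + l))
X(g) = -137/107 + g/135 (X(g) = -2 + (g/135 - 154/(-214)) = -2 + (g*(1/135) - 154*(-1/214)) = -2 + (g/135 + 77/107) = -2 + (77/107 + g/135) = -137/107 + g/135)
(X(P(-15)) + 30205) + A(28) = ((-137/107 + (1/135)*(⅒)) + 30205) + (492 + 28)/(-19 + 28) = ((-137/107 + 1/1350) + 30205) + 520/9 = (-184843/144450 + 30205) + (⅑)*520 = 4362927407/144450 + 520/9 = 4371273407/144450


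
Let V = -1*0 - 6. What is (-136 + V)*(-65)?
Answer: 9230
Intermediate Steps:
V = -6 (V = 0 - 6 = -6)
(-136 + V)*(-65) = (-136 - 6)*(-65) = -142*(-65) = 9230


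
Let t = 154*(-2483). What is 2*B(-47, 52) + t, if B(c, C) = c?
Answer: -382476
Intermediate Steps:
t = -382382
2*B(-47, 52) + t = 2*(-47) - 382382 = -94 - 382382 = -382476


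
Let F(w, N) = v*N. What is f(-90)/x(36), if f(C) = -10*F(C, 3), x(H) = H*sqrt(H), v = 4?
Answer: -5/9 ≈ -0.55556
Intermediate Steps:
x(H) = H**(3/2)
F(w, N) = 4*N
f(C) = -120 (f(C) = -40*3 = -10*12 = -120)
f(-90)/x(36) = -120/(36**(3/2)) = -120/216 = -120*1/216 = -5/9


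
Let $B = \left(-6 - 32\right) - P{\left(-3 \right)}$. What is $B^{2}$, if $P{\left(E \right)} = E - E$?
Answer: $1444$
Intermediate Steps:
$P{\left(E \right)} = 0$
$B = -38$ ($B = \left(-6 - 32\right) - 0 = \left(-6 - 32\right) + 0 = -38 + 0 = -38$)
$B^{2} = \left(-38\right)^{2} = 1444$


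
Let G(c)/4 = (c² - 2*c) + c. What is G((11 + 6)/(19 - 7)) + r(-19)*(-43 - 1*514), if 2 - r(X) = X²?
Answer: 7198753/36 ≈ 1.9997e+5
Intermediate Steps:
G(c) = -4*c + 4*c² (G(c) = 4*((c² - 2*c) + c) = 4*(c² - c) = -4*c + 4*c²)
r(X) = 2 - X²
G((11 + 6)/(19 - 7)) + r(-19)*(-43 - 1*514) = 4*((11 + 6)/(19 - 7))*(-1 + (11 + 6)/(19 - 7)) + (2 - 1*(-19)²)*(-43 - 1*514) = 4*(17/12)*(-1 + 17/12) + (2 - 1*361)*(-43 - 514) = 4*(17*(1/12))*(-1 + 17*(1/12)) + (2 - 361)*(-557) = 4*(17/12)*(-1 + 17/12) - 359*(-557) = 4*(17/12)*(5/12) + 199963 = 85/36 + 199963 = 7198753/36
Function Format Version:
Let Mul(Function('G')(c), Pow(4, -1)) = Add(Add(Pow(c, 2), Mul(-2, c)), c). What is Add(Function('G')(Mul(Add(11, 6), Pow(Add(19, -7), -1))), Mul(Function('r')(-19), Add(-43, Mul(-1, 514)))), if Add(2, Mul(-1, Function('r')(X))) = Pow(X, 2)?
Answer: Rational(7198753, 36) ≈ 1.9997e+5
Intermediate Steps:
Function('G')(c) = Add(Mul(-4, c), Mul(4, Pow(c, 2))) (Function('G')(c) = Mul(4, Add(Add(Pow(c, 2), Mul(-2, c)), c)) = Mul(4, Add(Pow(c, 2), Mul(-1, c))) = Add(Mul(-4, c), Mul(4, Pow(c, 2))))
Function('r')(X) = Add(2, Mul(-1, Pow(X, 2)))
Add(Function('G')(Mul(Add(11, 6), Pow(Add(19, -7), -1))), Mul(Function('r')(-19), Add(-43, Mul(-1, 514)))) = Add(Mul(4, Mul(Add(11, 6), Pow(Add(19, -7), -1)), Add(-1, Mul(Add(11, 6), Pow(Add(19, -7), -1)))), Mul(Add(2, Mul(-1, Pow(-19, 2))), Add(-43, Mul(-1, 514)))) = Add(Mul(4, Mul(17, Pow(12, -1)), Add(-1, Mul(17, Pow(12, -1)))), Mul(Add(2, Mul(-1, 361)), Add(-43, -514))) = Add(Mul(4, Mul(17, Rational(1, 12)), Add(-1, Mul(17, Rational(1, 12)))), Mul(Add(2, -361), -557)) = Add(Mul(4, Rational(17, 12), Add(-1, Rational(17, 12))), Mul(-359, -557)) = Add(Mul(4, Rational(17, 12), Rational(5, 12)), 199963) = Add(Rational(85, 36), 199963) = Rational(7198753, 36)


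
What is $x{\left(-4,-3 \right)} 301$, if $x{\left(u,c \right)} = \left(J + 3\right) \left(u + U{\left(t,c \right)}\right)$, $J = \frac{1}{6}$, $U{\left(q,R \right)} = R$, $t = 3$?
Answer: $- \frac{40033}{6} \approx -6672.2$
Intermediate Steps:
$J = \frac{1}{6} \approx 0.16667$
$x{\left(u,c \right)} = \frac{19 c}{6} + \frac{19 u}{6}$ ($x{\left(u,c \right)} = \left(\frac{1}{6} + 3\right) \left(u + c\right) = \frac{19 \left(c + u\right)}{6} = \frac{19 c}{6} + \frac{19 u}{6}$)
$x{\left(-4,-3 \right)} 301 = \left(\frac{19}{6} \left(-3\right) + \frac{19}{6} \left(-4\right)\right) 301 = \left(- \frac{19}{2} - \frac{38}{3}\right) 301 = \left(- \frac{133}{6}\right) 301 = - \frac{40033}{6}$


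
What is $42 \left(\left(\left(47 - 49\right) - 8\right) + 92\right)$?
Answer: $3444$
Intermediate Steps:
$42 \left(\left(\left(47 - 49\right) - 8\right) + 92\right) = 42 \left(\left(-2 - 8\right) + 92\right) = 42 \left(-10 + 92\right) = 42 \cdot 82 = 3444$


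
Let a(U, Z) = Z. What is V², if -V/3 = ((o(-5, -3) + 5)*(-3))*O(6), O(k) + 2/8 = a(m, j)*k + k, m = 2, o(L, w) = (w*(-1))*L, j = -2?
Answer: 1265625/4 ≈ 3.1641e+5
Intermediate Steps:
o(L, w) = -L*w (o(L, w) = (-w)*L = -L*w)
O(k) = -¼ - k (O(k) = -¼ + (-2*k + k) = -¼ - k)
V = 1125/2 (V = -3*(-1*(-5)*(-3) + 5)*(-3)*(-¼ - 1*6) = -3*(-15 + 5)*(-3)*(-¼ - 6) = -3*(-10*(-3))*(-25)/4 = -90*(-25)/4 = -3*(-375/2) = 1125/2 ≈ 562.50)
V² = (1125/2)² = 1265625/4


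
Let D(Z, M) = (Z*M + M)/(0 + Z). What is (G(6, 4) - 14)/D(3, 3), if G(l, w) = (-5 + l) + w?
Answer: -9/4 ≈ -2.2500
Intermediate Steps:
G(l, w) = -5 + l + w
D(Z, M) = (M + M*Z)/Z (D(Z, M) = (M*Z + M)/Z = (M + M*Z)/Z)
(G(6, 4) - 14)/D(3, 3) = ((-5 + 6 + 4) - 14)/(3 + 3/3) = (5 - 14)/(3 + 3*(⅓)) = -9/(3 + 1) = -9/4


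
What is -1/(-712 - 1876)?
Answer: 1/2588 ≈ 0.00038640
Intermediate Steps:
-1/(-712 - 1876) = -1/(-2588) = -1*(-1/2588) = 1/2588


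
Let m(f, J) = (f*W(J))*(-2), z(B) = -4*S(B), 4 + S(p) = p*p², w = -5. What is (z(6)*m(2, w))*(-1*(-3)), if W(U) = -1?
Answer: -10176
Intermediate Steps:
S(p) = -4 + p³ (S(p) = -4 + p*p² = -4 + p³)
z(B) = 16 - 4*B³ (z(B) = -4*(-4 + B³) = 16 - 4*B³)
m(f, J) = 2*f (m(f, J) = (f*(-1))*(-2) = -f*(-2) = 2*f)
(z(6)*m(2, w))*(-1*(-3)) = ((16 - 4*6³)*(2*2))*(-1*(-3)) = ((16 - 4*216)*4)*3 = ((16 - 864)*4)*3 = -848*4*3 = -3392*3 = -10176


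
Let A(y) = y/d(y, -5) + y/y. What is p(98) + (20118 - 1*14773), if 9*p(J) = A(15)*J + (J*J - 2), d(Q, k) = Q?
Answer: 19301/3 ≈ 6433.7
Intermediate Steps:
A(y) = 2 (A(y) = y/y + y/y = 1 + 1 = 2)
p(J) = -2/9 + J²/9 + 2*J/9 (p(J) = (2*J + (J*J - 2))/9 = (2*J + (J² - 2))/9 = (2*J + (-2 + J²))/9 = (-2 + J² + 2*J)/9 = -2/9 + J²/9 + 2*J/9)
p(98) + (20118 - 1*14773) = (-2/9 + (⅑)*98² + (2/9)*98) + (20118 - 1*14773) = (-2/9 + (⅑)*9604 + 196/9) + (20118 - 14773) = (-2/9 + 9604/9 + 196/9) + 5345 = 3266/3 + 5345 = 19301/3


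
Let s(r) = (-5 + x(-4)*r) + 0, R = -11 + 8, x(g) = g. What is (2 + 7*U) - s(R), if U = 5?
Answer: 30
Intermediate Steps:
R = -3
s(r) = -5 - 4*r (s(r) = (-5 - 4*r) + 0 = -5 - 4*r)
(2 + 7*U) - s(R) = (2 + 7*5) - (-5 - 4*(-3)) = (2 + 35) - (-5 + 12) = 37 - 1*7 = 37 - 7 = 30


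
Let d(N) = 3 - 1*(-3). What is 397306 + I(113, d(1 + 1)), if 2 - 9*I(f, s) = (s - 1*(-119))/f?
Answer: 404060303/1017 ≈ 3.9731e+5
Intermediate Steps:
d(N) = 6 (d(N) = 3 + 3 = 6)
I(f, s) = 2/9 - (119 + s)/(9*f) (I(f, s) = 2/9 - (s - 1*(-119))/(9*f) = 2/9 - (s + 119)/(9*f) = 2/9 - (119 + s)/(9*f))
397306 + I(113, d(1 + 1)) = 397306 + (⅑)*(-119 - 1*6 + 2*113)/113 = 397306 + (⅑)*(1/113)*(-119 - 6 + 226) = 397306 + (⅑)*(1/113)*101 = 397306 + 101/1017 = 404060303/1017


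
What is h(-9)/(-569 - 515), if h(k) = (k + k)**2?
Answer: -81/271 ≈ -0.29889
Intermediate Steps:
h(k) = 4*k**2 (h(k) = (2*k)**2 = 4*k**2)
h(-9)/(-569 - 515) = (4*(-9)**2)/(-569 - 515) = (4*81)/(-1084) = 324*(-1/1084) = -81/271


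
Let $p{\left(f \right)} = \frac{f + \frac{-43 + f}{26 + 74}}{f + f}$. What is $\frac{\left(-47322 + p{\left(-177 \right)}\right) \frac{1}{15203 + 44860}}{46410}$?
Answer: $- \frac{20939761}{1233479294775} \approx -1.6976 \cdot 10^{-5}$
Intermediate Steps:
$p{\left(f \right)} = \frac{- \frac{43}{100} + \frac{101 f}{100}}{2 f}$ ($p{\left(f \right)} = \frac{f + \frac{-43 + f}{100}}{2 f} = \left(f + \left(-43 + f\right) \frac{1}{100}\right) \frac{1}{2 f} = \left(f + \left(- \frac{43}{100} + \frac{f}{100}\right)\right) \frac{1}{2 f} = \left(- \frac{43}{100} + \frac{101 f}{100}\right) \frac{1}{2 f} = \frac{- \frac{43}{100} + \frac{101 f}{100}}{2 f}$)
$\frac{\left(-47322 + p{\left(-177 \right)}\right) \frac{1}{15203 + 44860}}{46410} = \frac{\left(-47322 + \frac{-43 + 101 \left(-177\right)}{200 \left(-177\right)}\right) \frac{1}{15203 + 44860}}{46410} = \frac{-47322 + \frac{1}{200} \left(- \frac{1}{177}\right) \left(-43 - 17877\right)}{60063} \cdot \frac{1}{46410} = \left(-47322 + \frac{1}{200} \left(- \frac{1}{177}\right) \left(-17920\right)\right) \frac{1}{60063} \cdot \frac{1}{46410} = \left(-47322 + \frac{448}{885}\right) \frac{1}{60063} \cdot \frac{1}{46410} = \left(- \frac{41879522}{885}\right) \frac{1}{60063} \cdot \frac{1}{46410} = \left(- \frac{41879522}{53155755}\right) \frac{1}{46410} = - \frac{20939761}{1233479294775}$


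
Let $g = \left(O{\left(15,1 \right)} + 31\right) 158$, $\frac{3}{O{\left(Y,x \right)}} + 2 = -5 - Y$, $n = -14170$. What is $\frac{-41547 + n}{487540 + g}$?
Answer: $- \frac{612887}{5416581} \approx -0.11315$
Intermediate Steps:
$O{\left(Y,x \right)} = \frac{3}{-7 - Y}$ ($O{\left(Y,x \right)} = \frac{3}{-2 - \left(5 + Y\right)} = \frac{3}{-7 - Y}$)
$g = \frac{53641}{11}$ ($g = \left(- \frac{3}{7 + 15} + 31\right) 158 = \left(- \frac{3}{22} + 31\right) 158 = \frac{679}{22} \cdot 158 = \frac{53641}{11} \approx 4876.5$)
$\frac{-41547 + n}{487540 + g} = \frac{-41547 - 14170}{487540 + \frac{53641}{11}} = - \frac{55717}{\frac{5416581}{11}} = \left(-55717\right) \frac{11}{5416581} = - \frac{612887}{5416581}$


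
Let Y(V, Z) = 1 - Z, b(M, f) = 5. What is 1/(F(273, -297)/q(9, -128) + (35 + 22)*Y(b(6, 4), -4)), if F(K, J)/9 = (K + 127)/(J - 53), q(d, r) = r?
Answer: 112/31929 ≈ 0.0035078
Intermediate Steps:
F(K, J) = 9*(127 + K)/(-53 + J) (F(K, J) = 9*((K + 127)/(J - 53)) = 9*((127 + K)/(-53 + J)) = 9*(127 + K)/(-53 + J))
1/(F(273, -297)/q(9, -128) + (35 + 22)*Y(b(6, 4), -4)) = 1/((9*(127 + 273)/(-53 - 297))/(-128) + (35 + 22)*(1 - 1*(-4))) = 1/((9*400/(-350))*(-1/128) + 57*(1 + 4)) = 1/((9*(-1/350)*400)*(-1/128) + 57*5) = 1/(-72/7*(-1/128) + 285) = 1/(9/112 + 285) = 1/(31929/112) = 112/31929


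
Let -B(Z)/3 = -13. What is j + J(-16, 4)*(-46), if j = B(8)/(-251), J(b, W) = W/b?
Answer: 5695/502 ≈ 11.345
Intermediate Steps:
B(Z) = 39 (B(Z) = -3*(-13) = 39)
j = -39/251 (j = 39/(-251) = 39*(-1/251) = -39/251 ≈ -0.15538)
j + J(-16, 4)*(-46) = -39/251 + (4/(-16))*(-46) = -39/251 + (4*(-1/16))*(-46) = -39/251 - 1/4*(-46) = -39/251 + 23/2 = 5695/502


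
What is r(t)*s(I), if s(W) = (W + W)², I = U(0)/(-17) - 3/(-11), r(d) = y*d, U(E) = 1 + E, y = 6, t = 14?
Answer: 537600/34969 ≈ 15.374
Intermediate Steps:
r(d) = 6*d
I = 40/187 (I = (1 + 0)/(-17) - 3/(-11) = 1*(-1/17) - 3*(-1/11) = -1/17 + 3/11 = 40/187 ≈ 0.21390)
s(W) = 4*W² (s(W) = (2*W)² = 4*W²)
r(t)*s(I) = (6*14)*(4*(40/187)²) = 84*(4*(1600/34969)) = 84*(6400/34969) = 537600/34969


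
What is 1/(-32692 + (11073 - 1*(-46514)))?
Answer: 1/24895 ≈ 4.0169e-5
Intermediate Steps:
1/(-32692 + (11073 - 1*(-46514))) = 1/(-32692 + (11073 + 46514)) = 1/(-32692 + 57587) = 1/24895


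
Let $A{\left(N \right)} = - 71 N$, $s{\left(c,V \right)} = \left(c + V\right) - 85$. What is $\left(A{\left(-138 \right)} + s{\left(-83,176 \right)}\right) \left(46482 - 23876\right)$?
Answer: $221674436$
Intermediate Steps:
$s{\left(c,V \right)} = -85 + V + c$ ($s{\left(c,V \right)} = \left(V + c\right) - 85 = -85 + V + c$)
$\left(A{\left(-138 \right)} + s{\left(-83,176 \right)}\right) \left(46482 - 23876\right) = \left(\left(-71\right) \left(-138\right) - -8\right) \left(46482 - 23876\right) = \left(9798 + 8\right) \left(46482 - 23876\right) = 9806 \cdot 22606 = 221674436$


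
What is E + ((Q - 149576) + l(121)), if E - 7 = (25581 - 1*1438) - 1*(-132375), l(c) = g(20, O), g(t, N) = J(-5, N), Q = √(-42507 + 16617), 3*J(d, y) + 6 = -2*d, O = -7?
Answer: 20851/3 + I*√25890 ≈ 6950.3 + 160.9*I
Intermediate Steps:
J(d, y) = -2 - 2*d/3 (J(d, y) = -2 + (-2*d)/3 = -2 - 2*d/3)
Q = I*√25890 (Q = √(-25890) = I*√25890 ≈ 160.9*I)
g(t, N) = 4/3 (g(t, N) = -2 - ⅔*(-5) = -2 + 10/3 = 4/3)
l(c) = 4/3
E = 156525 (E = 7 + ((25581 - 1*1438) - 1*(-132375)) = 7 + ((25581 - 1438) + 132375) = 7 + (24143 + 132375) = 7 + 156518 = 156525)
E + ((Q - 149576) + l(121)) = 156525 + ((I*√25890 - 149576) + 4/3) = 156525 + ((-149576 + I*√25890) + 4/3) = 156525 + (-448724/3 + I*√25890) = 20851/3 + I*√25890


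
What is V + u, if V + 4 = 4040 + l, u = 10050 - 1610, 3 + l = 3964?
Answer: 16437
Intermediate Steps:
l = 3961 (l = -3 + 3964 = 3961)
u = 8440
V = 7997 (V = -4 + (4040 + 3961) = -4 + 8001 = 7997)
V + u = 7997 + 8440 = 16437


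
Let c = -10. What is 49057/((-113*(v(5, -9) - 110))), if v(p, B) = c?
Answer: 49057/13560 ≈ 3.6178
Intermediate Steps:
v(p, B) = -10
49057/((-113*(v(5, -9) - 110))) = 49057/((-113*(-10 - 110))) = 49057/((-113*(-120))) = 49057/13560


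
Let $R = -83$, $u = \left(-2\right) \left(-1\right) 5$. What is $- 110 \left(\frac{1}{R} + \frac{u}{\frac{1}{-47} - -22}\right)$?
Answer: $- \frac{4177470}{85739} \approx -48.723$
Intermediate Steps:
$u = 10$ ($u = 2 \cdot 5 = 10$)
$- 110 \left(\frac{1}{R} + \frac{u}{\frac{1}{-47} - -22}\right) = - 110 \left(\frac{1}{-83} + \frac{10}{\frac{1}{-47} - -22}\right) = - 110 \left(- \frac{1}{83} + \frac{10}{- \frac{1}{47} + 22}\right) = - 110 \left(- \frac{1}{83} + \frac{10}{\frac{1033}{47}}\right) = - 110 \left(- \frac{1}{83} + 10 \cdot \frac{47}{1033}\right) = - 110 \left(- \frac{1}{83} + \frac{470}{1033}\right) = \left(-110\right) \frac{37977}{85739} = - \frac{4177470}{85739}$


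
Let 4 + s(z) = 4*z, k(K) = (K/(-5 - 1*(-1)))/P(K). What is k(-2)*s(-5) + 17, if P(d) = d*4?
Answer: 37/2 ≈ 18.500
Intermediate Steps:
P(d) = 4*d
k(K) = -1/16 (k(K) = (K/(-5 - 1*(-1)))/((4*K)) = (K/(-5 + 1))*(1/(4*K)) = (K/(-4))*(1/(4*K)) = (K*(-¼))*(1/(4*K)) = (-K/4)*(1/(4*K)) = -1/16)
s(z) = -4 + 4*z
k(-2)*s(-5) + 17 = -(-4 + 4*(-5))/16 + 17 = -(-4 - 20)/16 + 17 = -1/16*(-24) + 17 = 3/2 + 17 = 37/2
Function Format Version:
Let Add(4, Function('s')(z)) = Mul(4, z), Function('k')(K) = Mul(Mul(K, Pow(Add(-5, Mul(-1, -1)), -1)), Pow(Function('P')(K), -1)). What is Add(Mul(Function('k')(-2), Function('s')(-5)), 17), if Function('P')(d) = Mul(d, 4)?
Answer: Rational(37, 2) ≈ 18.500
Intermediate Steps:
Function('P')(d) = Mul(4, d)
Function('k')(K) = Rational(-1, 16) (Function('k')(K) = Mul(Mul(K, Pow(Add(-5, Mul(-1, -1)), -1)), Pow(Mul(4, K), -1)) = Mul(Mul(K, Pow(Add(-5, 1), -1)), Mul(Rational(1, 4), Pow(K, -1))) = Mul(Mul(K, Pow(-4, -1)), Mul(Rational(1, 4), Pow(K, -1))) = Mul(Mul(K, Rational(-1, 4)), Mul(Rational(1, 4), Pow(K, -1))) = Mul(Mul(Rational(-1, 4), K), Mul(Rational(1, 4), Pow(K, -1))) = Rational(-1, 16))
Function('s')(z) = Add(-4, Mul(4, z))
Add(Mul(Function('k')(-2), Function('s')(-5)), 17) = Add(Mul(Rational(-1, 16), Add(-4, Mul(4, -5))), 17) = Add(Mul(Rational(-1, 16), Add(-4, -20)), 17) = Add(Mul(Rational(-1, 16), -24), 17) = Add(Rational(3, 2), 17) = Rational(37, 2)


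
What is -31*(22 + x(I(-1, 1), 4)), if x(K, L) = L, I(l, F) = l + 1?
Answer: -806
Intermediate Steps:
I(l, F) = 1 + l
-31*(22 + x(I(-1, 1), 4)) = -31*(22 + 4) = -31*26 = -806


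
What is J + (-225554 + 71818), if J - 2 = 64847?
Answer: -88887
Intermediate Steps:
J = 64849 (J = 2 + 64847 = 64849)
J + (-225554 + 71818) = 64849 + (-225554 + 71818) = 64849 - 153736 = -88887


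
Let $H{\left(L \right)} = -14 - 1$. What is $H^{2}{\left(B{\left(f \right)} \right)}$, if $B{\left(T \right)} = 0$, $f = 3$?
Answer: $225$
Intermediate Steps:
$H{\left(L \right)} = -15$ ($H{\left(L \right)} = -14 - 1 = -15$)
$H^{2}{\left(B{\left(f \right)} \right)} = \left(-15\right)^{2} = 225$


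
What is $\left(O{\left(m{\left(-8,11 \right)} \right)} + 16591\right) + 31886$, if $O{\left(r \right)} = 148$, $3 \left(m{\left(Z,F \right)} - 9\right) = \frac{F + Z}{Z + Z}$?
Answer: $48625$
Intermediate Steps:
$m{\left(Z,F \right)} = 9 + \frac{F + Z}{6 Z}$ ($m{\left(Z,F \right)} = 9 + \frac{\left(F + Z\right) \frac{1}{Z + Z}}{3} = 9 + \frac{\left(F + Z\right) \frac{1}{2 Z}}{3} = 9 + \frac{\frac{1}{2} \frac{1}{Z} \left(F + Z\right)}{3} = 9 + \frac{F + Z}{6 Z}$)
$\left(O{\left(m{\left(-8,11 \right)} \right)} + 16591\right) + 31886 = \left(148 + 16591\right) + 31886 = 16739 + 31886 = 48625$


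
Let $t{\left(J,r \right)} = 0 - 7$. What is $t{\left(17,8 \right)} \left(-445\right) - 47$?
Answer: $3068$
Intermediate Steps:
$t{\left(J,r \right)} = -7$ ($t{\left(J,r \right)} = 0 - 7 = -7$)
$t{\left(17,8 \right)} \left(-445\right) - 47 = \left(-7\right) \left(-445\right) - 47 = 3115 - 47 = 3068$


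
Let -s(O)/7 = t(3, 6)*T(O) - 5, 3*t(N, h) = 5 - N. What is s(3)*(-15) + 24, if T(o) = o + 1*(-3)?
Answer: -501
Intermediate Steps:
t(N, h) = 5/3 - N/3 (t(N, h) = (5 - N)/3 = 5/3 - N/3)
T(o) = -3 + o (T(o) = o - 3 = -3 + o)
s(O) = 49 - 14*O/3 (s(O) = -7*((5/3 - ⅓*3)*(-3 + O) - 5) = -7*((5/3 - 1)*(-3 + O) - 5) = -7*(2*(-3 + O)/3 - 5) = -7*((-2 + 2*O/3) - 5) = -7*(-7 + 2*O/3) = 49 - 14*O/3)
s(3)*(-15) + 24 = (49 - 14/3*3)*(-15) + 24 = (49 - 14)*(-15) + 24 = 35*(-15) + 24 = -525 + 24 = -501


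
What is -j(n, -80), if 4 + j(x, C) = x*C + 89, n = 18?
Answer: 1355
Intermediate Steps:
j(x, C) = 85 + C*x (j(x, C) = -4 + (x*C + 89) = -4 + (C*x + 89) = -4 + (89 + C*x) = 85 + C*x)
-j(n, -80) = -(85 - 80*18) = -(85 - 1440) = -1*(-1355) = 1355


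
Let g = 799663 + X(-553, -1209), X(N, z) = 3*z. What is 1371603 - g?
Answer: 575567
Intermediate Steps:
g = 796036 (g = 799663 + 3*(-1209) = 799663 - 3627 = 796036)
1371603 - g = 1371603 - 1*796036 = 1371603 - 796036 = 575567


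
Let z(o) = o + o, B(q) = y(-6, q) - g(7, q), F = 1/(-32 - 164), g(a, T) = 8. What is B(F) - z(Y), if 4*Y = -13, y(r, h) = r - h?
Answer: -1469/196 ≈ -7.4949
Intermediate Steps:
F = -1/196 (F = 1/(-196) = -1/196 ≈ -0.0051020)
B(q) = -14 - q (B(q) = (-6 - q) - 1*8 = (-6 - q) - 8 = -14 - q)
Y = -13/4 (Y = (¼)*(-13) = -13/4 ≈ -3.2500)
z(o) = 2*o
B(F) - z(Y) = (-14 - 1*(-1/196)) - 2*(-13)/4 = (-14 + 1/196) - 1*(-13/2) = -2743/196 + 13/2 = -1469/196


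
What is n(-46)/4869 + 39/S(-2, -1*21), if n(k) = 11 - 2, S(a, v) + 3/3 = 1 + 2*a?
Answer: -21095/2164 ≈ -9.7482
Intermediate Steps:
S(a, v) = 2*a (S(a, v) = -1 + (1 + 2*a) = 2*a)
n(k) = 9
n(-46)/4869 + 39/S(-2, -1*21) = 9/4869 + 39/((2*(-2))) = 9*(1/4869) + 39/(-4) = 1/541 + 39*(-¼) = 1/541 - 39/4 = -21095/2164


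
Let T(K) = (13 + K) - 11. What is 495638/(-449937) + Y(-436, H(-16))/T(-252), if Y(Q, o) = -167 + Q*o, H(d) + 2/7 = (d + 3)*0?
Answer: -733735211/787389750 ≈ -0.93186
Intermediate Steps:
H(d) = -2/7 (H(d) = -2/7 + (d + 3)*0 = -2/7 + (3 + d)*0 = -2/7 + 0 = -2/7)
T(K) = 2 + K
495638/(-449937) + Y(-436, H(-16))/T(-252) = 495638/(-449937) + (-167 - 436*(-2/7))/(2 - 252) = 495638*(-1/449937) + (-167 + 872/7)/(-250) = -495638/449937 - 297/7*(-1/250) = -495638/449937 + 297/1750 = -733735211/787389750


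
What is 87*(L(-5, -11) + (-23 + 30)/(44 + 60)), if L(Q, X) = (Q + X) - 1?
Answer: -153207/104 ≈ -1473.1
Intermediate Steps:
L(Q, X) = -1 + Q + X
87*(L(-5, -11) + (-23 + 30)/(44 + 60)) = 87*((-1 - 5 - 11) + (-23 + 30)/(44 + 60)) = 87*(-17 + 7/104) = 87*(-1761/104) = -153207/104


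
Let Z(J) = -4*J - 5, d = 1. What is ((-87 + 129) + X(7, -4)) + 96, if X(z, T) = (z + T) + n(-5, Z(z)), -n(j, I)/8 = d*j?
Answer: 181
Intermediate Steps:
Z(J) = -5 - 4*J
n(j, I) = -8*j
X(z, T) = 40 + T + z (X(z, T) = (z + T) - 8*(-5) = (T + z) + 40 = 40 + T + z)
((-87 + 129) + X(7, -4)) + 96 = ((-87 + 129) + (40 - 4 + 7)) + 96 = (42 + 43) + 96 = 85 + 96 = 181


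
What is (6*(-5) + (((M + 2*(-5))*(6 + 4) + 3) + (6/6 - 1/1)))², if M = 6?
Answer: 4489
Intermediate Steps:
(6*(-5) + (((M + 2*(-5))*(6 + 4) + 3) + (6/6 - 1/1)))² = (6*(-5) + (((6 + 2*(-5))*(6 + 4) + 3) + (6/6 - 1/1)))² = (-30 + (((6 - 10)*10 + 3) + (6*(⅙) - 1*1)))² = (-30 + ((-4*10 + 3) + (1 - 1)))² = (-30 + ((-40 + 3) + 0))² = (-30 + (-37 + 0))² = (-30 - 37)² = (-67)² = 4489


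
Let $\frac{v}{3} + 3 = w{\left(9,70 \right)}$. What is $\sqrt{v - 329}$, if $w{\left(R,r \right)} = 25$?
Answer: $i \sqrt{263} \approx 16.217 i$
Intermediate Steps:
$v = 66$ ($v = -9 + 3 \cdot 25 = -9 + 75 = 66$)
$\sqrt{v - 329} = \sqrt{66 - 329} = \sqrt{-263} = i \sqrt{263}$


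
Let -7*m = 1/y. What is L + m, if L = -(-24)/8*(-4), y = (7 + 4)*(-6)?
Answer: -5543/462 ≈ -11.998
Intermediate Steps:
y = -66 (y = 11*(-6) = -66)
m = 1/462 (m = -⅐/(-66) = -⅐*(-1/66) = 1/462 ≈ 0.0021645)
L = -12 (L = -(-24)/8*(-4) = -4*(-¾)*(-4) = 3*(-4) = -12)
L + m = -12 + 1/462 = -5543/462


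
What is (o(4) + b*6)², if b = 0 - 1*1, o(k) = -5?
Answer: 121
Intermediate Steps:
b = -1 (b = 0 - 1 = -1)
(o(4) + b*6)² = (-5 - 1*6)² = (-5 - 6)² = (-11)² = 121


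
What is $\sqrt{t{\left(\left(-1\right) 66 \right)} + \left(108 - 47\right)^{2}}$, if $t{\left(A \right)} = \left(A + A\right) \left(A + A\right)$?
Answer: $\sqrt{21145} \approx 145.41$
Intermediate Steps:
$t{\left(A \right)} = 4 A^{2}$ ($t{\left(A \right)} = 2 A 2 A = 4 A^{2}$)
$\sqrt{t{\left(\left(-1\right) 66 \right)} + \left(108 - 47\right)^{2}} = \sqrt{4 \left(\left(-1\right) 66\right)^{2} + \left(108 - 47\right)^{2}} = \sqrt{4 \left(-66\right)^{2} + 61^{2}} = \sqrt{4 \cdot 4356 + 3721} = \sqrt{17424 + 3721} = \sqrt{21145}$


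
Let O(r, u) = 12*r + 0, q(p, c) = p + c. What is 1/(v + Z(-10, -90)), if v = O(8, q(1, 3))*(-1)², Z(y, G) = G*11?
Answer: -1/894 ≈ -0.0011186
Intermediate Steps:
q(p, c) = c + p
Z(y, G) = 11*G
O(r, u) = 12*r
v = 96 (v = (12*8)*(-1)² = 96*1 = 96)
1/(v + Z(-10, -90)) = 1/(96 + 11*(-90)) = 1/(96 - 990) = 1/(-894) = -1/894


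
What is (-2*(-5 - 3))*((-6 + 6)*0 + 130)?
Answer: 2080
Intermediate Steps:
(-2*(-5 - 3))*((-6 + 6)*0 + 130) = (-2*(-8))*(0*0 + 130) = 16*(0 + 130) = 16*130 = 2080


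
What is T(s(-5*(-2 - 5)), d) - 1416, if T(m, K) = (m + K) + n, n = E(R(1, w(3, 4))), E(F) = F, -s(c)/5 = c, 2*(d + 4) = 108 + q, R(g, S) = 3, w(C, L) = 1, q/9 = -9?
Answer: -3157/2 ≈ -1578.5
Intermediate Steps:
q = -81 (q = 9*(-9) = -81)
d = 19/2 (d = -4 + (108 - 81)/2 = -4 + (1/2)*27 = -4 + 27/2 = 19/2 ≈ 9.5000)
s(c) = -5*c
n = 3
T(m, K) = 3 + K + m (T(m, K) = (m + K) + 3 = (K + m) + 3 = 3 + K + m)
T(s(-5*(-2 - 5)), d) - 1416 = (3 + 19/2 - (-25)*(-2 - 5)) - 1416 = (3 + 19/2 - (-25)*(-7)) - 1416 = (3 + 19/2 - 5*35) - 1416 = (3 + 19/2 - 175) - 1416 = -325/2 - 1416 = -3157/2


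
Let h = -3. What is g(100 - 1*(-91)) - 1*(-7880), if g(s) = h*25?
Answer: 7805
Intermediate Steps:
g(s) = -75 (g(s) = -3*25 = -75)
g(100 - 1*(-91)) - 1*(-7880) = -75 - 1*(-7880) = -75 + 7880 = 7805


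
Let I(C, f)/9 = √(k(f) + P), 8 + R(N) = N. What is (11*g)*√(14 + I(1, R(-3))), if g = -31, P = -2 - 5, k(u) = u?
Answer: -341*√(14 + 27*I*√2) ≈ -1782.8 - 1245.2*I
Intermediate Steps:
R(N) = -8 + N
P = -7
I(C, f) = 9*√(-7 + f) (I(C, f) = 9*√(f - 7) = 9*√(-7 + f))
(11*g)*√(14 + I(1, R(-3))) = (11*(-31))*√(14 + 9*√(-7 + (-8 - 3))) = -341*√(14 + 9*√(-7 - 11)) = -341*√(14 + 9*√(-18)) = -341*√(14 + 9*(3*I*√2)) = -341*√(14 + 27*I*√2)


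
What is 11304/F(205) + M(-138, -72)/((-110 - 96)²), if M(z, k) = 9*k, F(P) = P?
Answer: 119890926/2174845 ≈ 55.126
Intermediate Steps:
11304/F(205) + M(-138, -72)/((-110 - 96)²) = 11304/205 + (9*(-72))/((-110 - 96)²) = 11304*(1/205) - 648/((-206)²) = 11304/205 - 648/42436 = 11304/205 - 648*1/42436 = 11304/205 - 162/10609 = 119890926/2174845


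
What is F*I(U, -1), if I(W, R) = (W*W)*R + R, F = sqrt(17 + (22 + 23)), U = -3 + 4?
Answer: -2*sqrt(62) ≈ -15.748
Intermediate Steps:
U = 1
F = sqrt(62) (F = sqrt(17 + 45) = sqrt(62) ≈ 7.8740)
I(W, R) = R + R*W**2 (I(W, R) = W**2*R + R = R*W**2 + R = R + R*W**2)
F*I(U, -1) = sqrt(62)*(-(1 + 1**2)) = sqrt(62)*(-(1 + 1)) = sqrt(62)*(-1*2) = sqrt(62)*(-2) = -2*sqrt(62)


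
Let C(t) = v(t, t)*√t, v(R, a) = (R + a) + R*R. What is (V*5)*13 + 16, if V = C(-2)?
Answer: 16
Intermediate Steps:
v(R, a) = R + a + R² (v(R, a) = (R + a) + R² = R + a + R²)
C(t) = √t*(t² + 2*t) (C(t) = (t + t + t²)*√t = (t² + 2*t)*√t = √t*(t² + 2*t))
V = 0 (V = (-2)^(3/2)*(2 - 2) = -2*I*√2*0 = 0)
(V*5)*13 + 16 = (0*5)*13 + 16 = 0*13 + 16 = 0 + 16 = 16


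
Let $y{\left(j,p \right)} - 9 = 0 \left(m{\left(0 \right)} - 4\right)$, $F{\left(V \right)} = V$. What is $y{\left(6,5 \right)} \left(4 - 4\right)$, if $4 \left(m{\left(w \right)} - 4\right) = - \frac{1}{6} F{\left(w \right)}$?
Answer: $0$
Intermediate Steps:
$m{\left(w \right)} = 4 - \frac{w}{24}$ ($m{\left(w \right)} = 4 + \frac{- \frac{1}{6} w}{4} = 4 + \frac{\left(-1\right) \frac{1}{6} w}{4} = 4 + \frac{\left(- \frac{1}{6}\right) w}{4} = 4 - \frac{w}{24}$)
$y{\left(j,p \right)} = 9$ ($y{\left(j,p \right)} = 9 + 0 \left(\left(4 - 0\right) - 4\right) = 9 + 0 \left(\left(4 + 0\right) - 4\right) = 9 + 0 \left(4 - 4\right) = 9 + 0 \cdot 0 = 9 + 0 = 9$)
$y{\left(6,5 \right)} \left(4 - 4\right) = 9 \left(4 - 4\right) = 9 \cdot 0 = 0$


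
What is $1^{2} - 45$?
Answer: $-44$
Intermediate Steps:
$1^{2} - 45 = 1 - 45 = -44$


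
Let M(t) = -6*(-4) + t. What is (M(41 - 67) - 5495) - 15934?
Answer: -21431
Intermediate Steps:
M(t) = 24 + t
(M(41 - 67) - 5495) - 15934 = ((24 + (41 - 67)) - 5495) - 15934 = ((24 - 26) - 5495) - 15934 = (-2 - 5495) - 15934 = -5497 - 15934 = -21431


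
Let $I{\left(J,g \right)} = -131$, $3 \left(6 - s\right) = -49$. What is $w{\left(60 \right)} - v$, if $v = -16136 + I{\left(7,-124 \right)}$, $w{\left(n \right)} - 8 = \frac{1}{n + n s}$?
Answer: $\frac{22785001}{1400} \approx 16275.0$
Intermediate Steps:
$s = \frac{67}{3}$ ($s = 6 - - \frac{49}{3} = 6 + \frac{49}{3} = \frac{67}{3} \approx 22.333$)
$w{\left(n \right)} = 8 + \frac{3}{70 n}$ ($w{\left(n \right)} = 8 + \frac{1}{n + n \frac{67}{3}} = 8 + \frac{1}{n + \frac{67 n}{3}} = 8 + \frac{1}{\frac{70}{3} n} = 8 + \frac{3}{70 n}$)
$v = -16267$ ($v = -16136 - 131 = -16267$)
$w{\left(60 \right)} - v = \left(8 + \frac{3}{70 \cdot 60}\right) - -16267 = \left(8 + \frac{3}{70} \cdot \frac{1}{60}\right) + 16267 = \left(8 + \frac{1}{1400}\right) + 16267 = \frac{11201}{1400} + 16267 = \frac{22785001}{1400}$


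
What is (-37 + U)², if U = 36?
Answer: 1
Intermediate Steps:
(-37 + U)² = (-37 + 36)² = (-1)² = 1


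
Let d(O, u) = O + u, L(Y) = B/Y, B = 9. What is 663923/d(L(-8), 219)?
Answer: 5311384/1743 ≈ 3047.3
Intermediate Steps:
L(Y) = 9/Y
663923/d(L(-8), 219) = 663923/(9/(-8) + 219) = 663923/(9*(-⅛) + 219) = 663923/(-9/8 + 219) = 663923/(1743/8) = 663923*(8/1743) = 5311384/1743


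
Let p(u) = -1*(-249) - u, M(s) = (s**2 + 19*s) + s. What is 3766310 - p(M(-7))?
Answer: 3765970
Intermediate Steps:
M(s) = s**2 + 20*s
p(u) = 249 - u
3766310 - p(M(-7)) = 3766310 - (249 - (-7)*(20 - 7)) = 3766310 - (249 - (-7)*13) = 3766310 - (249 - 1*(-91)) = 3766310 - (249 + 91) = 3766310 - 1*340 = 3766310 - 340 = 3765970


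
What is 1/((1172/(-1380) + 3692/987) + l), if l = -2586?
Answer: -113505/293195747 ≈ -0.00038713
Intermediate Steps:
1/((1172/(-1380) + 3692/987) + l) = 1/((1172/(-1380) + 3692/987) - 2586) = 1/((1172*(-1/1380) + 3692*(1/987)) - 2586) = 1/((-293/345 + 3692/987) - 2586) = 1/(328183/113505 - 2586) = 1/(-293195747/113505) = -113505/293195747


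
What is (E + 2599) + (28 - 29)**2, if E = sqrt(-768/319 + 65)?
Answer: 2600 + sqrt(6369473)/319 ≈ 2607.9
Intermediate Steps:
E = sqrt(6369473)/319 (E = sqrt(-768*1/319 + 65) = sqrt(-768/319 + 65) = sqrt(19967/319) = sqrt(6369473)/319 ≈ 7.9115)
(E + 2599) + (28 - 29)**2 = (sqrt(6369473)/319 + 2599) + (28 - 29)**2 = (2599 + sqrt(6369473)/319) + (-1)**2 = (2599 + sqrt(6369473)/319) + 1 = 2600 + sqrt(6369473)/319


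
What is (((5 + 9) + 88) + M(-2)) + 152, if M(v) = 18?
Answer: 272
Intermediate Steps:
(((5 + 9) + 88) + M(-2)) + 152 = (((5 + 9) + 88) + 18) + 152 = ((14 + 88) + 18) + 152 = (102 + 18) + 152 = 120 + 152 = 272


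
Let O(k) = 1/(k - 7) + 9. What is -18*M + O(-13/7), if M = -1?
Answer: 1667/62 ≈ 26.887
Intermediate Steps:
O(k) = 9 + 1/(-7 + k) (O(k) = 1/(-7 + k) + 9 = 9 + 1/(-7 + k))
-18*M + O(-13/7) = -18*(-1) + (-62 + 9*(-13/7))/(-7 - 13/7) = 18 + (-62 + 9*(-13*1/7))/(-7 - 13*1/7) = 18 + (-62 + 9*(-13/7))/(-7 - 13/7) = 18 + (-62 - 117/7)/(-62/7) = 18 - 7/62*(-551/7) = 18 + 551/62 = 1667/62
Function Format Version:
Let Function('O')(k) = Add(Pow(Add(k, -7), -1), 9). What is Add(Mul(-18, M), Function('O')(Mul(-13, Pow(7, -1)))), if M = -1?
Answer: Rational(1667, 62) ≈ 26.887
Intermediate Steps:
Function('O')(k) = Add(9, Pow(Add(-7, k), -1)) (Function('O')(k) = Add(Pow(Add(-7, k), -1), 9) = Add(9, Pow(Add(-7, k), -1)))
Add(Mul(-18, M), Function('O')(Mul(-13, Pow(7, -1)))) = Add(Mul(-18, -1), Mul(Pow(Add(-7, Mul(-13, Pow(7, -1))), -1), Add(-62, Mul(9, Mul(-13, Pow(7, -1)))))) = Add(18, Mul(Pow(Add(-7, Mul(-13, Rational(1, 7))), -1), Add(-62, Mul(9, Mul(-13, Rational(1, 7)))))) = Add(18, Mul(Pow(Add(-7, Rational(-13, 7)), -1), Add(-62, Mul(9, Rational(-13, 7))))) = Add(18, Mul(Pow(Rational(-62, 7), -1), Add(-62, Rational(-117, 7)))) = Add(18, Mul(Rational(-7, 62), Rational(-551, 7))) = Add(18, Rational(551, 62)) = Rational(1667, 62)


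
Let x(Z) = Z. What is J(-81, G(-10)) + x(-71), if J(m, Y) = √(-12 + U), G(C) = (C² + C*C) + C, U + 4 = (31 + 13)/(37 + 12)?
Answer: -71 + 2*I*√185/7 ≈ -71.0 + 3.8861*I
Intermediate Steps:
U = -152/49 (U = -4 + (31 + 13)/(37 + 12) = -4 + 44/49 = -152/49 ≈ -3.1020)
G(C) = C + 2*C² (G(C) = (C² + C²) + C = 2*C² + C = C + 2*C²)
J(m, Y) = 2*I*√185/7 (J(m, Y) = √(-12 - 152/49) = √(-740/49) = 2*I*√185/7)
J(-81, G(-10)) + x(-71) = 2*I*√185/7 - 71 = -71 + 2*I*√185/7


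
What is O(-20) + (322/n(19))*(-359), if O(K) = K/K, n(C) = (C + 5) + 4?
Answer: -8255/2 ≈ -4127.5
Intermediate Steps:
n(C) = 9 + C (n(C) = (5 + C) + 4 = 9 + C)
O(K) = 1
O(-20) + (322/n(19))*(-359) = 1 + (322/(9 + 19))*(-359) = 1 + (322/28)*(-359) = 1 + (322*(1/28))*(-359) = 1 + (23/2)*(-359) = 1 - 8257/2 = -8255/2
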